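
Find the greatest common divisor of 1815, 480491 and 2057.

121

gcd(1815, 480491): 480491 = 264·1815 + 1331; 1815 = 1·1331 + 484; 1331 = 2·484 + 363; 484 = 1·363 + 121; 363 = 3·121 + 0 → 121
gcd(121, 2057): 2057 = 17·121 + 0 → 121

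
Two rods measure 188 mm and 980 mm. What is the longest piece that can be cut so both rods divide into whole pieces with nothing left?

188 = 2² · 47
980 = 2² · 5 · 7²
Common: 2² = 4

4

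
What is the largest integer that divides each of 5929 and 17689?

49

Euclid: 17689 = 2·5929 + 5831; 5929 = 1·5831 + 98; 5831 = 59·98 + 49; 98 = 2·49 + 0. Last nonzero remainder: 49.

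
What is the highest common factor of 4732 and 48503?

Euclid: 48503 = 10·4732 + 1183; 4732 = 4·1183 + 0. Last nonzero remainder: 1183.

1183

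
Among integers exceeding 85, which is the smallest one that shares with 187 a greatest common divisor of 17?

102

187 = 17·11. Any m with gcd(m, 187) = 17 is a multiple of 17, say 17s, with s coprime to 11.
Need s > 85/17, so s ≥ 6. First s ≥ 6 with gcd(s, 11) = 1 is s = 6. Thus m = 17·6 = 102.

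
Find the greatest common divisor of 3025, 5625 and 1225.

25

gcd(3025, 5625): 5625 = 1·3025 + 2600; 3025 = 1·2600 + 425; 2600 = 6·425 + 50; 425 = 8·50 + 25; 50 = 2·25 + 0 → 25
gcd(25, 1225): 1225 = 49·25 + 0 → 25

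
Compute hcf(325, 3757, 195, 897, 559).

gcd(325, 3757): 3757 = 11·325 + 182; 325 = 1·182 + 143; 182 = 1·143 + 39; 143 = 3·39 + 26; 39 = 1·26 + 13; 26 = 2·13 + 0 → 13
gcd(13, 195): 195 = 15·13 + 0 → 13
gcd(13, 897): 897 = 69·13 + 0 → 13
gcd(13, 559): 559 = 43·13 + 0 → 13

13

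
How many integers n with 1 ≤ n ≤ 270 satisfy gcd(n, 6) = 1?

90

Prime factors of 6: 2, 3. Count integers ≤ 270 divisible by none of them.
By inclusion–exclusion: 270 − ⌊270/2⌋ − ⌊270/3⌋ + ⌊270/6⌋ = 90.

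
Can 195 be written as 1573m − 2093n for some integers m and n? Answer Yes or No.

Yes

By Bézout, 1573m − 2093n = 195 has integer solutions iff gcd(1573, 2093) | 195.
Euclid: 2093 = 1·1573 + 520; 1573 = 3·520 + 13; 520 = 40·13 + 0. gcd = 13; 195 mod 13 = 0. Yes.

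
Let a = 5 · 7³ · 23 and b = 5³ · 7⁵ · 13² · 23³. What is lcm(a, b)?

4319867495125

max exponent per prime: 5³ · 7⁵ · 13² · 23³ = 4319867495125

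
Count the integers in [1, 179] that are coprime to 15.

Prime factors of 15: 3, 5. Count integers ≤ 179 divisible by none of them.
By inclusion–exclusion: 179 − ⌊179/3⌋ − ⌊179/5⌋ + ⌊179/15⌋ = 96.

96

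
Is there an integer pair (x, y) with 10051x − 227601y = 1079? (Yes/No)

By Bézout, 10051x − 227601y = 1079 has integer solutions iff gcd(10051, 227601) | 1079.
Euclid: 227601 = 22·10051 + 6479; 10051 = 1·6479 + 3572; 6479 = 1·3572 + 2907; 3572 = 1·2907 + 665; 2907 = 4·665 + 247; 665 = 2·247 + 171; 247 = 1·171 + 76; 171 = 2·76 + 19; 76 = 4·19 + 0. gcd = 19; 1079 mod 19 = 15. No.

No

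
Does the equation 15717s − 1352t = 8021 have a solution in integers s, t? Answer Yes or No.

gcd(15717, 1352): 15717 = 11·1352 + 845; 1352 = 1·845 + 507; 845 = 1·507 + 338; 507 = 1·338 + 169; 338 = 2·169 + 0 → 169
169 does not divide 8021, so a solution does not exist.

No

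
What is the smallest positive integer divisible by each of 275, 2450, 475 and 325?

275 = 5² · 11; 2450 = 2 · 5² · 7²; 475 = 5² · 19; 325 = 5² · 13
lcm takes max exponent of each prime: 2 · 5² · 7² · 11 · 13 · 19 = 6656650

6656650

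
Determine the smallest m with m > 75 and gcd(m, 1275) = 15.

gcd(m, 1275) = 15 forces 15 | m; write m = 15s. Then gcd(15s, 15·85) = 15·gcd(s, 85), so need gcd(s, 85) = 1.
15s > 75 gives s ≥ 6. The least s ≥ 6 coprime to 85 is 6, so m = 15·6 = 90.

90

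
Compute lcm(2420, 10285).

2420 = 2² · 5 · 11²; 10285 = 5 · 11² · 17
max exponents: 2² · 5 · 11² · 17 = 41140

41140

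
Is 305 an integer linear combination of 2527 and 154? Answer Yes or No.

By Bézout, 2527u + 154v = 305 has integer solutions iff gcd(2527, 154) | 305.
Euclid: 2527 = 16·154 + 63; 154 = 2·63 + 28; 63 = 2·28 + 7; 28 = 4·7 + 0. gcd = 7; 305 mod 7 = 4. No.

No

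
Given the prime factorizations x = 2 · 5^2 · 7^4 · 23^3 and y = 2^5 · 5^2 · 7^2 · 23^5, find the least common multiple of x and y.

12362927634400

max exponent per prime: 2^5 · 5^2 · 7^4 · 23^5 = 12362927634400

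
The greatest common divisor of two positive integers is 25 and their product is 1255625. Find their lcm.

For any two positive integers, gcd × lcm equals their product. Hence lcm = 1255625 / 25 = 50225.

50225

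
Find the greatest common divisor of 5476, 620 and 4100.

4

5476 = 2² · 37²; 620 = 2² · 5 · 31; 4100 = 2² · 5² · 41
gcd takes min exponent of each prime: 2² = 4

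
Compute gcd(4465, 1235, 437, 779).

gcd(4465, 1235): 4465 = 3·1235 + 760; 1235 = 1·760 + 475; 760 = 1·475 + 285; 475 = 1·285 + 190; 285 = 1·190 + 95; 190 = 2·95 + 0 → 95
gcd(95, 437): 437 = 4·95 + 57; 95 = 1·57 + 38; 57 = 1·38 + 19; 38 = 2·19 + 0 → 19
gcd(19, 779): 779 = 41·19 + 0 → 19

19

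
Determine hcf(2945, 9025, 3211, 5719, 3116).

19

gcd(2945, 9025): 9025 = 3·2945 + 190; 2945 = 15·190 + 95; 190 = 2·95 + 0 → 95
gcd(95, 3211): 3211 = 33·95 + 76; 95 = 1·76 + 19; 76 = 4·19 + 0 → 19
gcd(19, 5719): 5719 = 301·19 + 0 → 19
gcd(19, 3116): 3116 = 164·19 + 0 → 19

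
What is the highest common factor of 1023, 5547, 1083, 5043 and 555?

1023 = 3 · 11 · 31; 5547 = 3 · 43²; 1083 = 3 · 19²; 5043 = 3 · 41²; 555 = 3 · 5 · 37
gcd takes min exponent of each prime: 3 = 3

3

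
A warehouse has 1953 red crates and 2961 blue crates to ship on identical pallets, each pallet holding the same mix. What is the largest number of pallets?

63

1953 = 3² · 7 · 31
2961 = 3² · 7 · 47
Common: 3² · 7 = 63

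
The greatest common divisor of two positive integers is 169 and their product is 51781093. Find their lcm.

gcd·lcm = product, so lcm = 51781093/169 = 306397.

306397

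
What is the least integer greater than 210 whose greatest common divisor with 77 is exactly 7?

77 = 7·11. Any t with gcd(t, 77) = 7 is a multiple of 7, say 7s, with s coprime to 11.
Need s > 210/7, so s ≥ 31. First s ≥ 31 with gcd(s, 11) = 1 is s = 31. Thus t = 7·31 = 217.

217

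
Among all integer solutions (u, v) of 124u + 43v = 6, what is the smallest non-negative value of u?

Euclid: 124 = 2·43 + 38; 43 = 1·38 + 5; 38 = 7·5 + 3; 5 = 1·3 + 2; 3 = 1·2 + 1; 2 = 2·1 + 0 → gcd = 1; 6 = 1·6.
Back-substitution yields 124·(17) + 43·(-49) = 1, so one solution is u = 17·6 = 102, v = -49·6 = -294.
Solutions in u differ by 43/1 = 43; the one in [0, 43) is 102 mod 43 = 16.

16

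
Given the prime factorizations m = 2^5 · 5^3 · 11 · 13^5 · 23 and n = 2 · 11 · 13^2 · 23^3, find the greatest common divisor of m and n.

min exponent per shared prime: 2 · 11 · 13^2 · 23 = 85514

85514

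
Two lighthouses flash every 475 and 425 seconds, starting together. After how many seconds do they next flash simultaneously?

8075

475 = 5² · 19; 425 = 5² · 17
max exponents: 5² · 17 · 19 = 8075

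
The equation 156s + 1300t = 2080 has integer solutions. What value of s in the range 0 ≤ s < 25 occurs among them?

5

Reduce mod 1300: 156s ≡ 2080 (mod 1300). With g = gcd(156, 1300) = 52 dividing 2080, divide through: 3s ≡ 40 (mod 25).
Since gcd(3, 25) = 1, s ≡ 40·(3)⁻¹ ≡ 5 (mod 25). Smallest non-negative: 5.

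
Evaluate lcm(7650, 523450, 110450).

7650 = 2 · 3² · 5² · 17; 523450 = 2 · 5² · 19² · 29; 110450 = 2 · 5² · 47²
lcm takes max exponent of each prime: 2 · 3² · 5² · 17 · 19² · 29 · 47² = 176914060650

176914060650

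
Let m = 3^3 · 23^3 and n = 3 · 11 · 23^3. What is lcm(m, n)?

max exponent per prime: 3^3 · 11 · 23^3 = 3613599

3613599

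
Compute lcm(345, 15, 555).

345 = 3 · 5 · 23; 15 = 3 · 5; 555 = 3 · 5 · 37
lcm takes max exponent of each prime: 3 · 5 · 23 · 37 = 12765

12765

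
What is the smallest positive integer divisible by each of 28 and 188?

1316

28 = 2² · 7; 188 = 2² · 47
max exponents: 2² · 7 · 47 = 1316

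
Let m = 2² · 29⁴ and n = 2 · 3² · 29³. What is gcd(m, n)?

48778

min exponent per shared prime: 2 · 29³ = 48778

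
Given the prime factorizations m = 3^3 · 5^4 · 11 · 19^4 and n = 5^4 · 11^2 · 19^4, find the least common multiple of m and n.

266099191875

max exponent per prime: 3^3 · 5^4 · 11^2 · 19^4 = 266099191875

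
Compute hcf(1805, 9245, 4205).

5

1805 = 5 · 19²; 9245 = 5 · 43²; 4205 = 5 · 29²
gcd takes min exponent of each prime: 5 = 5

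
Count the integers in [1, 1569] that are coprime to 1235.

1099

Prime factors of 1235: 5, 13, 19. Count integers ≤ 1569 divisible by none of them.
By inclusion–exclusion: 1569 − ⌊1569/5⌋ − ⌊1569/13⌋ − ⌊1569/19⌋ + ⌊1569/65⌋ + ⌊1569/95⌋ + ⌊1569/247⌋ − ⌊1569/1235⌋ = 1099.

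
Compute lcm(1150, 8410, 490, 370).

1150 = 2 · 5² · 23; 8410 = 2 · 5 · 29²; 490 = 2 · 5 · 7²; 370 = 2 · 5 · 37
lcm takes max exponent of each prime: 2 · 5² · 7² · 23 · 29² · 37 = 1753442950

1753442950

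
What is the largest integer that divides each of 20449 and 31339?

20449 = 11² · 13²
31339 = 7 · 11² · 37
Common: 11² = 121

121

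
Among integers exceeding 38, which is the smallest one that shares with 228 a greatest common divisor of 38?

190

gcd(k, 228) = 38 forces 38 | k; write k = 38s. Then gcd(38s, 38·6) = 38·gcd(s, 6), so need gcd(s, 6) = 1.
38s > 38 gives s ≥ 2. The least s ≥ 2 coprime to 6 is 5, so k = 38·5 = 190.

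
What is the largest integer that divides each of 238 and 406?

14

Euclid: 406 = 1·238 + 168; 238 = 1·168 + 70; 168 = 2·70 + 28; 70 = 2·28 + 14; 28 = 2·14 + 0. Last nonzero remainder: 14.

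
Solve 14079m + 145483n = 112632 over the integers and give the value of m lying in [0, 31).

gcd(14079, 145483) = 4693 (Euclid: 145483 = 10·14079 + 4693; 14079 = 3·4693 + 0), and 4693 | 112632.
Extended Euclid: 14079·(-10) + 145483·(1) = 4693. Scale by 24: m₀ = -240.
General solution m = m₀ + 31t; reducing mod 31 gives m = 8 (and n = 0).

8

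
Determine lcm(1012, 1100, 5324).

3061300

lcm(1012, 1100) = 1012·1100/gcd = 1113200/44 = 25300
lcm(25300, 5324) = 25300·5324/gcd = 134697200/44 = 3061300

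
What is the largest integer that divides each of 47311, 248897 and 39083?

47311 = 11² · 17 · 23; 248897 = 11⁴ · 17; 39083 = 11² · 17 · 19
gcd takes min exponent of each prime: 11² · 17 = 2057

2057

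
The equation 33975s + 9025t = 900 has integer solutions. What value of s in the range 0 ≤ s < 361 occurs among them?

Reduce mod 9025: 33975s ≡ 900 (mod 9025). With g = gcd(33975, 9025) = 25 dividing 900, divide through: 1359s ≡ 36 (mod 361).
Since gcd(1359, 361) = 1, s ≡ 36·(1359)⁻¹ ≡ 110 (mod 361). Smallest non-negative: 110.

110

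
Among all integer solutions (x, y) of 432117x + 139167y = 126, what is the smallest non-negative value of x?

Reduce mod 139167: 432117x ≡ 126 (mod 139167). With g = gcd(432117, 139167) = 63 dividing 126, divide through: 6859x ≡ 2 (mod 2209).
Since gcd(6859, 2209) = 1, x ≡ 2·(6859)⁻¹ ≡ 438 (mod 2209). Smallest non-negative: 438.

438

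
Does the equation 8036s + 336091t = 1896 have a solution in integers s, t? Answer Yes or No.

No

By Bézout, 8036s + 336091t = 1896 has integer solutions iff gcd(8036, 336091) | 1896.
Euclid: 336091 = 41·8036 + 6615; 8036 = 1·6615 + 1421; 6615 = 4·1421 + 931; 1421 = 1·931 + 490; 931 = 1·490 + 441; 490 = 1·441 + 49; 441 = 9·49 + 0. gcd = 49; 1896 mod 49 = 34. No.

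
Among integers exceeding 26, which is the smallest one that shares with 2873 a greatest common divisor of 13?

gcd(x, 2873) = 13 forces 13 | x; write x = 13s. Then gcd(13s, 13·221) = 13·gcd(s, 221), so need gcd(s, 221) = 1.
13s > 26 gives s ≥ 3. The least s ≥ 3 coprime to 221 is 3, so x = 13·3 = 39.

39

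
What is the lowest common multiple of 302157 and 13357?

11179809

gcd first: 302157 = 22·13357 + 8303; 13357 = 1·8303 + 5054; 8303 = 1·5054 + 3249; 5054 = 1·3249 + 1805; 3249 = 1·1805 + 1444; 1805 = 1·1444 + 361; 1444 = 4·361 + 0 → gcd = 361
lcm = 302157·13357/gcd = 4035911049/361 = 11179809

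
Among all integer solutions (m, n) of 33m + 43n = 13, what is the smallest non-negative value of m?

Reduce mod 43: 33m ≡ 13 (mod 43). With g = gcd(33, 43) = 1 dividing 13, divide through: 33m ≡ 13 (mod 43).
Since gcd(33, 43) = 1, m ≡ 13·(33)⁻¹ ≡ 3 (mod 43). Smallest non-negative: 3.

3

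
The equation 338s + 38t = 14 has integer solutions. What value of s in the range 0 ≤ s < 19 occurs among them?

gcd(338, 38) = 2 (Euclid: 338 = 8·38 + 34; 38 = 1·34 + 4; 34 = 8·4 + 2; 4 = 2·2 + 0), and 2 | 14.
Extended Euclid: 338·(9) + 38·(-80) = 2. Scale by 7: s₀ = 63.
General solution s = s₀ + 19k; reducing mod 19 gives s = 6 (and t = -53).

6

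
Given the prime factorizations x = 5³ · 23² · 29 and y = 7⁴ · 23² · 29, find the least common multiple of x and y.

max exponent per prime: 5³ · 7⁴ · 23² · 29 = 4604217625

4604217625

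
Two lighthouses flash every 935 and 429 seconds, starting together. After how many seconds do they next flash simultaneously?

gcd first: 935 = 2·429 + 77; 429 = 5·77 + 44; 77 = 1·44 + 33; 44 = 1·33 + 11; 33 = 3·11 + 0 → gcd = 11
lcm = 935·429/gcd = 401115/11 = 36465

36465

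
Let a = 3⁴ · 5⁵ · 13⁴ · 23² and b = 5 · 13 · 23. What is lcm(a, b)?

3824407153125

max exponent per prime: 3⁴ · 5⁵ · 13⁴ · 23² = 3824407153125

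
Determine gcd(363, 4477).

121

Euclid: 4477 = 12·363 + 121; 363 = 3·121 + 0. Last nonzero remainder: 121.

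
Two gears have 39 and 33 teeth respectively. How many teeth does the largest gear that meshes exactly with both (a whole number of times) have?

3

39 = 3 · 13
33 = 3 · 11
Common: 3 = 3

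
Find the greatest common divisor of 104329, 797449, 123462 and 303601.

104329 = 17² · 19²; 797449 = 19² · 47²; 123462 = 2 · 3² · 19³; 303601 = 19² · 29²
gcd takes min exponent of each prime: 19² = 361

361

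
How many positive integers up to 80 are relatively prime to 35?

55

Prime factors of 35: 5, 7. Count integers ≤ 80 divisible by none of them.
By inclusion–exclusion: 80 − ⌊80/5⌋ − ⌊80/7⌋ + ⌊80/35⌋ = 55.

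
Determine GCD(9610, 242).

Euclid: 9610 = 39·242 + 172; 242 = 1·172 + 70; 172 = 2·70 + 32; 70 = 2·32 + 6; 32 = 5·6 + 2; 6 = 3·2 + 0. Last nonzero remainder: 2.

2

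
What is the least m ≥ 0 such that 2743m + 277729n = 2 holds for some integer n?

gcd(2743, 277729) = 1 (Euclid: 277729 = 101·2743 + 686; 2743 = 3·686 + 685; 686 = 1·685 + 1; 685 = 685·1 + 0), and 1 | 2.
Extended Euclid: 2743·(-405) + 277729·(4) = 1. Scale by 2: m₀ = -810.
General solution m = m₀ + 277729t; reducing mod 277729 gives m = 276919 (and n = -2735).

276919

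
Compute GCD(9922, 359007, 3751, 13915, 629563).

9922 = 2 · 11² · 41; 359007 = 3 · 11² · 23 · 43; 3751 = 11² · 31; 13915 = 5 · 11² · 23; 629563 = 11⁴ · 43
gcd takes min exponent of each prime: 11² = 121

121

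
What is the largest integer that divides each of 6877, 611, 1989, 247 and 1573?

13

6877 = 13 · 23²; 611 = 13 · 47; 1989 = 3² · 13 · 17; 247 = 13 · 19; 1573 = 11² · 13
gcd takes min exponent of each prime: 13 = 13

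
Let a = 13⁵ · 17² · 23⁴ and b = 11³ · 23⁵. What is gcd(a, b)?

279841

min exponent per shared prime: 23⁴ = 279841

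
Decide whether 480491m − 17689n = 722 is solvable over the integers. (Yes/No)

By Bézout, 480491m − 17689n = 722 has integer solutions iff gcd(480491, 17689) | 722.
Euclid: 480491 = 27·17689 + 2888; 17689 = 6·2888 + 361; 2888 = 8·361 + 0. gcd = 361; 722 mod 361 = 0. Yes.

Yes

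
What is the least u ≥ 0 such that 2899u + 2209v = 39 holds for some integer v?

Euclid: 2899 = 1·2209 + 690; 2209 = 3·690 + 139; 690 = 4·139 + 134; 139 = 1·134 + 5; 134 = 26·5 + 4; 5 = 1·4 + 1; 4 = 4·1 + 0 → gcd = 1; 39 = 1·39.
Back-substitution yields 2899·(-445) + 2209·(584) = 1, so one solution is u = -445·39 = -17355, v = 584·39 = 22776.
Solutions in u differ by 2209/1 = 2209; the one in [0, 2209) is -17355 mod 2209 = 317.

317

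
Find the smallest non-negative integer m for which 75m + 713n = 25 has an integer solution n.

238

gcd(75, 713) = 1 (Euclid: 713 = 9·75 + 38; 75 = 1·38 + 37; 38 = 1·37 + 1; 37 = 37·1 + 0), and 1 | 25.
Extended Euclid: 75·(-19) + 713·(2) = 1. Scale by 25: m₀ = -475.
General solution m = m₀ + 713t; reducing mod 713 gives m = 238 (and n = -25).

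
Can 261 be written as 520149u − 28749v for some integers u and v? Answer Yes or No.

No

gcd(520149, 28749): 520149 = 18·28749 + 2667; 28749 = 10·2667 + 2079; 2667 = 1·2079 + 588; 2079 = 3·588 + 315; 588 = 1·315 + 273; 315 = 1·273 + 42; 273 = 6·42 + 21; 42 = 2·21 + 0 → 21
21 does not divide 261, so a solution does not exist.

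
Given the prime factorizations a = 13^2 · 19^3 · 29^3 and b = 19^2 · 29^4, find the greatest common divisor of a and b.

8804429

min exponent per shared prime: 19^2 · 29^3 = 8804429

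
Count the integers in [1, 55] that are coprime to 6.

6 = 2·3. Inclusion–exclusion on these primes:
55 − ⌊55/2⌋ − ⌊55/3⌋ + ⌊55/6⌋ = 19

19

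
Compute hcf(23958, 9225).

9

23958 = 2 · 3² · 11³
9225 = 3² · 5² · 41
Common: 3² = 9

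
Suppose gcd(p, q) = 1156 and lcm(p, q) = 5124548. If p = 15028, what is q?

394196

p·q = gcd·lcm = 1156·5124548 = 5923977488, so q = 5923977488/15028 = 394196.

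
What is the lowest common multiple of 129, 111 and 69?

109779

129 = 3 · 43; 111 = 3 · 37; 69 = 3 · 23
lcm takes max exponent of each prime: 3 · 23 · 37 · 43 = 109779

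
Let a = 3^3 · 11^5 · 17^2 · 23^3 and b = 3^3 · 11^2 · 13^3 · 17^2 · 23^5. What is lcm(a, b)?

17770279952199509163

max exponent per prime: 3^3 · 11^5 · 13^3 · 17^2 · 23^5 = 17770279952199509163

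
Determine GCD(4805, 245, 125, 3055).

5

4805 = 5 · 31²; 245 = 5 · 7²; 125 = 5³; 3055 = 5 · 13 · 47
gcd takes min exponent of each prime: 5 = 5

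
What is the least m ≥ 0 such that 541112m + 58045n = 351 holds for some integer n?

633

Euclid: 541112 = 9·58045 + 18707; 58045 = 3·18707 + 1924; 18707 = 9·1924 + 1391; 1924 = 1·1391 + 533; 1391 = 2·533 + 325; 533 = 1·325 + 208; 325 = 1·208 + 117; 208 = 1·117 + 91; 117 = 1·91 + 26; 91 = 3·26 + 13; 26 = 2·13 + 0 → gcd = 13; 351 = 13·27.
Back-substitution yields 541112·(-1961) + 58045·(18281) = 13, so one solution is m = -1961·27 = -52947, n = 18281·27 = 493587.
Solutions in m differ by 58045/13 = 4465; the one in [0, 4465) is -52947 mod 4465 = 633.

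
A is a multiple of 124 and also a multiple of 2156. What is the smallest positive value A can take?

gcd first: 2156 = 17·124 + 48; 124 = 2·48 + 28; 48 = 1·28 + 20; 28 = 1·20 + 8; 20 = 2·8 + 4; 8 = 2·4 + 0 → gcd = 4
lcm = 124·2156/gcd = 267344/4 = 66836

66836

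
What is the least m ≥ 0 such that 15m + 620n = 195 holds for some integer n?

Reduce mod 620: 15m ≡ 195 (mod 620). With g = gcd(15, 620) = 5 dividing 195, divide through: 3m ≡ 39 (mod 124).
Since gcd(3, 124) = 1, m ≡ 39·(3)⁻¹ ≡ 13 (mod 124). Smallest non-negative: 13.

13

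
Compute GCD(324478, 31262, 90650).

98

gcd(324478, 31262): 324478 = 10·31262 + 11858; 31262 = 2·11858 + 7546; 11858 = 1·7546 + 4312; 7546 = 1·4312 + 3234; 4312 = 1·3234 + 1078; 3234 = 3·1078 + 0 → 1078
gcd(1078, 90650): 90650 = 84·1078 + 98; 1078 = 11·98 + 0 → 98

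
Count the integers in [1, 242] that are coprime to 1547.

1547 = 7·13·17. Inclusion–exclusion on these primes:
242 − ⌊242/7⌋ − ⌊242/13⌋ − ⌊242/17⌋ + ⌊242/91⌋ + ⌊242/119⌋ + ⌊242/221⌋ − ⌊242/1547⌋ = 181

181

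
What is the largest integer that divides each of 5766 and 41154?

Euclid: 41154 = 7·5766 + 792; 5766 = 7·792 + 222; 792 = 3·222 + 126; 222 = 1·126 + 96; 126 = 1·96 + 30; 96 = 3·30 + 6; 30 = 5·6 + 0. Last nonzero remainder: 6.

6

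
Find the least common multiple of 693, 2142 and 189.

lcm(693, 2142) = 693·2142/gcd = 1484406/63 = 23562
lcm(23562, 189) = 23562·189/gcd = 4453218/63 = 70686

70686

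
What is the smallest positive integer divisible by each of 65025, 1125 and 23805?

65025 = 3² · 5² · 17²; 1125 = 3² · 5³; 23805 = 3² · 5 · 23²
lcm takes max exponent of each prime: 3² · 5³ · 17² · 23² = 171991125

171991125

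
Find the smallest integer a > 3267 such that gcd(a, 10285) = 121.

3388

Multiples of 121 above 3267: 121·28, 121·29, … . Need the cofactor coprime to 10285/121 = 85.
Checking s = 28, 29, … the first with gcd(s, 85) = 1 is s = 28, giving 3388.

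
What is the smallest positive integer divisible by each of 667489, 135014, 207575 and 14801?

5885283887450

667489 = 19² · 43²; 135014 = 2 · 11 · 17 · 19²; 207575 = 5² · 19² · 23; 14801 = 19² · 41
lcm takes max exponent of each prime: 2 · 5² · 11 · 17 · 19² · 23 · 41 · 43² = 5885283887450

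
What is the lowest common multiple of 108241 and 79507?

8605917187

108241 = 7² · 47²; 79507 = 43³
max exponents: 7² · 43³ · 47² = 8605917187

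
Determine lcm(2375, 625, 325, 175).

1080625

lcm(2375, 625) = 2375·625/gcd = 1484375/125 = 11875
lcm(11875, 325) = 11875·325/gcd = 3859375/25 = 154375
lcm(154375, 175) = 154375·175/gcd = 27015625/25 = 1080625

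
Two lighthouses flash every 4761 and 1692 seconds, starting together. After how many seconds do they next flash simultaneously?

4761 = 3² · 23²; 1692 = 2² · 3² · 47
max exponents: 2² · 3² · 23² · 47 = 895068

895068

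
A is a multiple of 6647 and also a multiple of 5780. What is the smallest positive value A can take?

gcd first: 6647 = 1·5780 + 867; 5780 = 6·867 + 578; 867 = 1·578 + 289; 578 = 2·289 + 0 → gcd = 289
lcm = 6647·5780/gcd = 38419660/289 = 132940

132940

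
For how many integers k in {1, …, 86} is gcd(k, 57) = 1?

55

Prime factors of 57: 3, 19. Count integers ≤ 86 divisible by none of them.
By inclusion–exclusion: 86 − ⌊86/3⌋ − ⌊86/19⌋ + ⌊86/57⌋ = 55.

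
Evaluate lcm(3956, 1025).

4054900

gcd first: 3956 = 3·1025 + 881; 1025 = 1·881 + 144; 881 = 6·144 + 17; 144 = 8·17 + 8; 17 = 2·8 + 1; 8 = 8·1 + 0 → gcd = 1
lcm = 3956·1025/gcd = 4054900/1 = 4054900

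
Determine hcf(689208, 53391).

39

689208 = 2³ · 3 · 13 · 47²
53391 = 3 · 13 · 37²
Common: 3 · 13 = 39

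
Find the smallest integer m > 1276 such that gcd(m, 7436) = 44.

gcd(m, 7436) = 44 forces 44 | m; write m = 44s. Then gcd(44s, 44·169) = 44·gcd(s, 169), so need gcd(s, 169) = 1.
44s > 1276 gives s ≥ 30. The least s ≥ 30 coprime to 169 is 30, so m = 44·30 = 1320.

1320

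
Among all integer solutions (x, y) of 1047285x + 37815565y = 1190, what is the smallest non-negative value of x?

227951

gcd(1047285, 37815565) = 85 (Euclid: 37815565 = 36·1047285 + 113305; 1047285 = 9·113305 + 27540; 113305 = 4·27540 + 3145; 27540 = 8·3145 + 2380; 3145 = 1·2380 + 765; 2380 = 3·765 + 85; 765 = 9·85 + 0), and 85 | 1190.
Extended Euclid: 1047285·(48060) + 37815565·(-1331) = 85. Scale by 14: x₀ = 672840.
General solution x = x₀ + 444889t; reducing mod 444889 gives x = 227951 (and y = -6313).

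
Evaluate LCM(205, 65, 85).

205 = 5 · 41; 65 = 5 · 13; 85 = 5 · 17
lcm takes max exponent of each prime: 5 · 13 · 17 · 41 = 45305

45305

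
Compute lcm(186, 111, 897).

186 = 2 · 3 · 31; 111 = 3 · 37; 897 = 3 · 13 · 23
lcm takes max exponent of each prime: 2 · 3 · 13 · 23 · 31 · 37 = 2057718

2057718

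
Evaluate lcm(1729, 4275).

389025

gcd first: 4275 = 2·1729 + 817; 1729 = 2·817 + 95; 817 = 8·95 + 57; 95 = 1·57 + 38; 57 = 1·38 + 19; 38 = 2·19 + 0 → gcd = 19
lcm = 1729·4275/gcd = 7391475/19 = 389025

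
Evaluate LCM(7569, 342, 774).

7569 = 3² · 29²; 342 = 2 · 3² · 19; 774 = 2 · 3² · 43
lcm takes max exponent of each prime: 2 · 3² · 19 · 29² · 43 = 12367746

12367746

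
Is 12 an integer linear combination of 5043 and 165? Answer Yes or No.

Yes

By Bézout, 5043s − 165t = 12 has integer solutions iff gcd(5043, 165) | 12.
Euclid: 5043 = 30·165 + 93; 165 = 1·93 + 72; 93 = 1·72 + 21; 72 = 3·21 + 9; 21 = 2·9 + 3; 9 = 3·3 + 0. gcd = 3; 12 mod 3 = 0. Yes.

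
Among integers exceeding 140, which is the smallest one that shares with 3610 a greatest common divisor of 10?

150

3610 = 10·361. Any t with gcd(t, 3610) = 10 is a multiple of 10, say 10s, with s coprime to 361.
Need s > 140/10, so s ≥ 15. First s ≥ 15 with gcd(s, 361) = 1 is s = 15. Thus t = 10·15 = 150.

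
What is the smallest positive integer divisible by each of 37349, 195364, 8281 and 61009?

lcm(37349, 195364) = 37349·195364/gcd = 7296650036/2873 = 2539732
lcm(2539732, 8281) = 2539732·8281/gcd = 21031520692/169 = 124446868
lcm(124446868, 61009) = 124446868·61009/gcd = 7592378969812/169 = 44925319348

44925319348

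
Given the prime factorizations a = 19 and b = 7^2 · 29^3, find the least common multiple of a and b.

max exponent per prime: 7^2 · 19 · 29^3 = 22706159

22706159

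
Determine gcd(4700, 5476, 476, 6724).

gcd(4700, 5476): 5476 = 1·4700 + 776; 4700 = 6·776 + 44; 776 = 17·44 + 28; 44 = 1·28 + 16; 28 = 1·16 + 12; 16 = 1·12 + 4; 12 = 3·4 + 0 → 4
gcd(4, 476): 476 = 119·4 + 0 → 4
gcd(4, 6724): 6724 = 1681·4 + 0 → 4

4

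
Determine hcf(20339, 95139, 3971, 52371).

11

gcd(20339, 95139): 95139 = 4·20339 + 13783; 20339 = 1·13783 + 6556; 13783 = 2·6556 + 671; 6556 = 9·671 + 517; 671 = 1·517 + 154; 517 = 3·154 + 55; 154 = 2·55 + 44; 55 = 1·44 + 11; 44 = 4·11 + 0 → 11
gcd(11, 3971): 3971 = 361·11 + 0 → 11
gcd(11, 52371): 52371 = 4761·11 + 0 → 11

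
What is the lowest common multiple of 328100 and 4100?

13452100

gcd first: 328100 = 80·4100 + 100; 4100 = 41·100 + 0 → gcd = 100
lcm = 328100·4100/gcd = 1345210000/100 = 13452100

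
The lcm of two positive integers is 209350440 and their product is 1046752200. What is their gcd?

gcd·lcm = product, so gcd = 1046752200/209350440 = 5.

5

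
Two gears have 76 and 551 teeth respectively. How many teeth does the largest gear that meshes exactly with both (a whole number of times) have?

Euclid: 551 = 7·76 + 19; 76 = 4·19 + 0. Last nonzero remainder: 19.

19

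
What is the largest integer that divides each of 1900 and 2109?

1900 = 2² · 5² · 19
2109 = 3 · 19 · 37
Common: 19 = 19

19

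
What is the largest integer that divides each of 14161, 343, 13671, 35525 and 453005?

14161 = 7² · 17²; 343 = 7³; 13671 = 3² · 7² · 31; 35525 = 5² · 7² · 29; 453005 = 5 · 7² · 43²
gcd takes min exponent of each prime: 7² = 49

49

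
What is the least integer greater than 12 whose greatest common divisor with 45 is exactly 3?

21

45 = 3·15. Any x with gcd(x, 45) = 3 is a multiple of 3, say 3s, with s coprime to 15.
Need s > 12/3, so s ≥ 5. First s ≥ 5 with gcd(s, 15) = 1 is s = 7. Thus x = 3·7 = 21.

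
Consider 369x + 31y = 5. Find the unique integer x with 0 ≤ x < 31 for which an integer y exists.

19

gcd(369, 31) = 1 (Euclid: 369 = 11·31 + 28; 31 = 1·28 + 3; 28 = 9·3 + 1; 3 = 3·1 + 0), and 1 | 5.
Extended Euclid: 369·(10) + 31·(-119) = 1. Scale by 5: x₀ = 50.
General solution x = x₀ + 31t; reducing mod 31 gives x = 19 (and y = -226).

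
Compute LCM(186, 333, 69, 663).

186 = 2 · 3 · 31; 333 = 3² · 37; 69 = 3 · 23; 663 = 3 · 13 · 17
lcm takes max exponent of each prime: 2 · 3² · 13 · 17 · 23 · 31 · 37 = 104943618

104943618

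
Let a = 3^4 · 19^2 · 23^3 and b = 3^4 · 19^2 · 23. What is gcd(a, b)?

672543

min exponent per shared prime: 3^4 · 19^2 · 23 = 672543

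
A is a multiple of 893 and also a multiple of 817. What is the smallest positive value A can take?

38399

gcd first: 893 = 1·817 + 76; 817 = 10·76 + 57; 76 = 1·57 + 19; 57 = 3·19 + 0 → gcd = 19
lcm = 893·817/gcd = 729581/19 = 38399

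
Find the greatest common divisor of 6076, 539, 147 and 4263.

6076 = 2² · 7² · 31; 539 = 7² · 11; 147 = 3 · 7²; 4263 = 3 · 7² · 29
gcd takes min exponent of each prime: 7² = 49

49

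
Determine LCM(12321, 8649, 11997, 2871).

lcm(12321, 8649) = 12321·8649/gcd = 106564329/9 = 11840481
lcm(11840481, 11997) = 11840481·11997/gcd = 142050250557/279 = 509140683
lcm(509140683, 2871) = 509140683·2871/gcd = 1461742900893/9 = 162415877877

162415877877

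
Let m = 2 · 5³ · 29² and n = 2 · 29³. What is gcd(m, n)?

1682

min exponent per shared prime: 2 · 29² = 1682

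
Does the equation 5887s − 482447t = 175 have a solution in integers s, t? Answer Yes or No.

Yes

gcd(5887, 482447): 482447 = 81·5887 + 5600; 5887 = 1·5600 + 287; 5600 = 19·287 + 147; 287 = 1·147 + 140; 147 = 1·140 + 7; 140 = 20·7 + 0 → 7
7 divides 175, so a solution exists.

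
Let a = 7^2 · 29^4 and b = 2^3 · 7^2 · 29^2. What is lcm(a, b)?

277254152

max exponent per prime: 2^3 · 7^2 · 29^4 = 277254152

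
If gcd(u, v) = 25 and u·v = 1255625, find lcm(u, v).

50225

Since gcd(u,v)·lcm(u,v) = uv, lcm = 1255625/25 = 50225.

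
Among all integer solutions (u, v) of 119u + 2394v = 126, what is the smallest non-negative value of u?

162

Euclid: 2394 = 20·119 + 14; 119 = 8·14 + 7; 14 = 2·7 + 0 → gcd = 7; 126 = 7·18.
Back-substitution yields 119·(161) + 2394·(-8) = 7, so one solution is u = 161·18 = 2898, v = -8·18 = -144.
Solutions in u differ by 2394/7 = 342; the one in [0, 342) is 2898 mod 342 = 162.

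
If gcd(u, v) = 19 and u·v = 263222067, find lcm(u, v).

13853793

Since gcd(u,v)·lcm(u,v) = uv, lcm = 263222067/19 = 13853793.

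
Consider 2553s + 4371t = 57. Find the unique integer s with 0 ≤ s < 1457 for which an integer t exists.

Reduce mod 4371: 2553s ≡ 57 (mod 4371). With g = gcd(2553, 4371) = 3 dividing 57, divide through: 851s ≡ 19 (mod 1457).
Since gcd(851, 1457) = 1, s ≡ 19·(851)⁻¹ ≡ 690 (mod 1457). Smallest non-negative: 690.

690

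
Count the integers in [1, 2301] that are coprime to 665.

665 = 5·7·19. Inclusion–exclusion on these primes:
2301 − ⌊2301/5⌋ − ⌊2301/7⌋ − ⌊2301/19⌋ + ⌊2301/35⌋ + ⌊2301/95⌋ + ⌊2301/133⌋ − ⌊2301/665⌋ = 1495

1495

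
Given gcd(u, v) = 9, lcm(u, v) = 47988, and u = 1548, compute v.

u·v = gcd·lcm = 9·47988 = 431892, so v = 431892/1548 = 279.

279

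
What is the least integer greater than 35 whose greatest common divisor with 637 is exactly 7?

gcd(k, 637) = 7 forces 7 | k; write k = 7s. Then gcd(7s, 7·91) = 7·gcd(s, 91), so need gcd(s, 91) = 1.
7s > 35 gives s ≥ 6. The least s ≥ 6 coprime to 91 is 6, so k = 7·6 = 42.

42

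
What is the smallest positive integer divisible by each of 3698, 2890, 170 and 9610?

3698 = 2 · 43²; 2890 = 2 · 5 · 17²; 170 = 2 · 5 · 17; 9610 = 2 · 5 · 31²
lcm takes max exponent of each prime: 2 · 5 · 17² · 31² · 43² = 5135209210

5135209210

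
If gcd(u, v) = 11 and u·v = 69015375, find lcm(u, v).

gcd·lcm = product, so lcm = 69015375/11 = 6274125.

6274125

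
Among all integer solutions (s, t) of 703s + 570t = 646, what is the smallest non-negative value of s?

gcd(703, 570) = 19 (Euclid: 703 = 1·570 + 133; 570 = 4·133 + 38; 133 = 3·38 + 19; 38 = 2·19 + 0), and 19 | 646.
Extended Euclid: 703·(13) + 570·(-16) = 19. Scale by 34: s₀ = 442.
General solution s = s₀ + 30k; reducing mod 30 gives s = 22 (and t = -26).

22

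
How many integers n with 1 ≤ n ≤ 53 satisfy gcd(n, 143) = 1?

Prime factors of 143: 11, 13. Count integers ≤ 53 divisible by none of them.
By inclusion–exclusion: 53 − ⌊53/11⌋ − ⌊53/13⌋ + ⌊53/143⌋ = 45.

45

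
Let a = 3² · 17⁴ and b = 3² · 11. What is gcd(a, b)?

min exponent per shared prime: 3² = 9

9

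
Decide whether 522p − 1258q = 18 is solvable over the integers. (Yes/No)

By Bézout, 522p − 1258q = 18 has integer solutions iff gcd(522, 1258) | 18.
Euclid: 1258 = 2·522 + 214; 522 = 2·214 + 94; 214 = 2·94 + 26; 94 = 3·26 + 16; 26 = 1·16 + 10; 16 = 1·10 + 6; 10 = 1·6 + 4; 6 = 1·4 + 2; 4 = 2·2 + 0. gcd = 2; 18 mod 2 = 0. Yes.

Yes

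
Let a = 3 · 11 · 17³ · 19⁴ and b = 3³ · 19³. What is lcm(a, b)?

190159320681

max exponent per prime: 3³ · 11 · 17³ · 19⁴ = 190159320681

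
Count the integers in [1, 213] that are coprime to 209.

184

Prime factors of 209: 11, 19. Count integers ≤ 213 divisible by none of them.
By inclusion–exclusion: 213 − ⌊213/11⌋ − ⌊213/19⌋ + ⌊213/209⌋ = 184.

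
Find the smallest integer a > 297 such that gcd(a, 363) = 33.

363 = 33·11. Any a with gcd(a, 363) = 33 is a multiple of 33, say 33s, with s coprime to 11.
Need s > 297/33, so s ≥ 10. First s ≥ 10 with gcd(s, 11) = 1 is s = 10. Thus a = 33·10 = 330.

330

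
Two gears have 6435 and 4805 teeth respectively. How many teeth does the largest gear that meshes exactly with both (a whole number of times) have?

6435 = 3² · 5 · 11 · 13
4805 = 5 · 31²
Common: 5 = 5

5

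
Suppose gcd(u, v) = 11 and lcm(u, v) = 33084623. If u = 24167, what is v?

u·v = gcd·lcm = 11·33084623 = 363930853, so v = 363930853/24167 = 15059.

15059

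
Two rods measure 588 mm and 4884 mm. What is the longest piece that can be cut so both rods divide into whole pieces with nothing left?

588 = 2² · 3 · 7²
4884 = 2² · 3 · 11 · 37
Common: 2² · 3 = 12

12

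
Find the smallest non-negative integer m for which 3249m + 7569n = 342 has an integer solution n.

gcd(3249, 7569) = 9 (Euclid: 7569 = 2·3249 + 1071; 3249 = 3·1071 + 36; 1071 = 29·36 + 27; 36 = 1·27 + 9; 27 = 3·9 + 0), and 9 | 342.
Extended Euclid: 3249·(212) + 7569·(-91) = 9. Scale by 38: m₀ = 8056.
General solution m = m₀ + 841t; reducing mod 841 gives m = 487 (and n = -209).

487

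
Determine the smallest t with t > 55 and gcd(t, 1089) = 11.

77

1089 = 11·99. Any t with gcd(t, 1089) = 11 is a multiple of 11, say 11s, with s coprime to 99.
Need s > 55/11, so s ≥ 6. First s ≥ 6 with gcd(s, 99) = 1 is s = 7. Thus t = 11·7 = 77.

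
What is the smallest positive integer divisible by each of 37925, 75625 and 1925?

803061875

37925 = 5² · 37 · 41; 75625 = 5⁴ · 11²; 1925 = 5² · 7 · 11
lcm takes max exponent of each prime: 5⁴ · 7 · 11² · 37 · 41 = 803061875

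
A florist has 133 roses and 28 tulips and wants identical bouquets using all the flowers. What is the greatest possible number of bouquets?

7

Euclid: 133 = 4·28 + 21; 28 = 1·21 + 7; 21 = 3·7 + 0. Last nonzero remainder: 7.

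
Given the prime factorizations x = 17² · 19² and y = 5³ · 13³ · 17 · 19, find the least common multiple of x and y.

max exponent per prime: 5³ · 13³ · 17² · 19² = 28651351625

28651351625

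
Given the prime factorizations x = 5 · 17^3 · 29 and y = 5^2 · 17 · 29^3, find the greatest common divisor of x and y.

min exponent per shared prime: 5 · 17 · 29 = 2465

2465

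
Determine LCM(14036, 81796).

2372084

14036 = 2² · 11² · 29; 81796 = 2² · 11² · 13²
max exponents: 2² · 11² · 13² · 29 = 2372084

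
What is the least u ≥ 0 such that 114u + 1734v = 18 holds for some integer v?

Reduce mod 1734: 114u ≡ 18 (mod 1734). With g = gcd(114, 1734) = 6 dividing 18, divide through: 19u ≡ 3 (mod 289).
Since gcd(19, 289) = 1, u ≡ 3·(19)⁻¹ ≡ 61 (mod 289). Smallest non-negative: 61.

61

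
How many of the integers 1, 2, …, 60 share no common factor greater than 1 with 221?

53

Prime factors of 221: 13, 17. Count integers ≤ 60 divisible by none of them.
By inclusion–exclusion: 60 − ⌊60/13⌋ − ⌊60/17⌋ + ⌊60/221⌋ = 53.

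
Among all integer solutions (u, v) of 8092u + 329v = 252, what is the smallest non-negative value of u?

Reduce mod 329: 8092u ≡ 252 (mod 329). With g = gcd(8092, 329) = 7 dividing 252, divide through: 1156u ≡ 36 (mod 47).
Since gcd(1156, 47) = 1, u ≡ 36·(1156)⁻¹ ≡ 8 (mod 47). Smallest non-negative: 8.

8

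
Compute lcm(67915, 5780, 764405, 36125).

3592703500

67915 = 5 · 17² · 47; 5780 = 2² · 5 · 17²; 764405 = 5 · 17² · 23²; 36125 = 5³ · 17²
lcm takes max exponent of each prime: 2² · 5³ · 17² · 23² · 47 = 3592703500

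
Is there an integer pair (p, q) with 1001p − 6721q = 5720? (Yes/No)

By Bézout, 1001p − 6721q = 5720 has integer solutions iff gcd(1001, 6721) | 5720.
Euclid: 6721 = 6·1001 + 715; 1001 = 1·715 + 286; 715 = 2·286 + 143; 286 = 2·143 + 0. gcd = 143; 5720 mod 143 = 0. Yes.

Yes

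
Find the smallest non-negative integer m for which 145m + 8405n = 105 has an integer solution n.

gcd(145, 8405) = 5 (Euclid: 8405 = 57·145 + 140; 145 = 1·140 + 5; 140 = 28·5 + 0), and 5 | 105.
Extended Euclid: 145·(58) + 8405·(-1) = 5. Scale by 21: m₀ = 1218.
General solution m = m₀ + 1681t; reducing mod 1681 gives m = 1218 (and n = -21).

1218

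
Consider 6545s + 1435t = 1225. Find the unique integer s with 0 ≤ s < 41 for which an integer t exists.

14

Reduce mod 1435: 6545s ≡ 1225 (mod 1435). With g = gcd(6545, 1435) = 35 dividing 1225, divide through: 187s ≡ 35 (mod 41).
Since gcd(187, 41) = 1, s ≡ 35·(187)⁻¹ ≡ 14 (mod 41). Smallest non-negative: 14.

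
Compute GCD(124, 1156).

124 = 2² · 31
1156 = 2² · 17²
Common: 2² = 4

4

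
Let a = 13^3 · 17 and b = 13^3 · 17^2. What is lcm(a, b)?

max exponent per prime: 13^3 · 17^2 = 634933

634933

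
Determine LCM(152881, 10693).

5656597

gcd first: 152881 = 14·10693 + 3179; 10693 = 3·3179 + 1156; 3179 = 2·1156 + 867; 1156 = 1·867 + 289; 867 = 3·289 + 0 → gcd = 289
lcm = 152881·10693/gcd = 1634756533/289 = 5656597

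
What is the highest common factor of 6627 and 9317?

6627 = 3 · 47²
9317 = 7 · 11³
Common: 1 = 1

1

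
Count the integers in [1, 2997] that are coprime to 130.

130 = 2·5·13. Inclusion–exclusion on these primes:
2997 − ⌊2997/2⌋ − ⌊2997/5⌋ − ⌊2997/13⌋ + ⌊2997/10⌋ + ⌊2997/26⌋ + ⌊2997/65⌋ − ⌊2997/130⌋ = 1107

1107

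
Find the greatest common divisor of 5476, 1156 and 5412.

4

gcd(5476, 1156): 5476 = 4·1156 + 852; 1156 = 1·852 + 304; 852 = 2·304 + 244; 304 = 1·244 + 60; 244 = 4·60 + 4; 60 = 15·4 + 0 → 4
gcd(4, 5412): 5412 = 1353·4 + 0 → 4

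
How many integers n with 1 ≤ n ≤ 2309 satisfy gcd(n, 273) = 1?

1219

Prime factors of 273: 3, 7, 13. Count integers ≤ 2309 divisible by none of them.
By inclusion–exclusion: 2309 − ⌊2309/3⌋ − ⌊2309/7⌋ − ⌊2309/13⌋ + ⌊2309/21⌋ + ⌊2309/39⌋ + ⌊2309/91⌋ − ⌊2309/273⌋ = 1219.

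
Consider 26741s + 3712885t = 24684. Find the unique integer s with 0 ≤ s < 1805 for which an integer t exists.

gcd(26741, 3712885) = 2057 (Euclid: 3712885 = 138·26741 + 22627; 26741 = 1·22627 + 4114; 22627 = 5·4114 + 2057; 4114 = 2·2057 + 0), and 2057 | 24684.
Extended Euclid: 26741·(-833) + 3712885·(6) = 2057. Scale by 12: s₀ = -9996.
General solution s = s₀ + 1805k; reducing mod 1805 gives s = 834 (and t = -6).

834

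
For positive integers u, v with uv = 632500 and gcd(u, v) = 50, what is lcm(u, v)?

gcd·lcm = product, so lcm = 632500/50 = 12650.

12650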